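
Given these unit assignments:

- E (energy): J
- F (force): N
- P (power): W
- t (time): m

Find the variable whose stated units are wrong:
t

The variable t (time) should have units s, not m.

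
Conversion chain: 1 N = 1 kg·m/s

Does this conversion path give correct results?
The chain is incorrect (it contains an error).

Incorrect: Newton is kg·m/s², not kg·m/s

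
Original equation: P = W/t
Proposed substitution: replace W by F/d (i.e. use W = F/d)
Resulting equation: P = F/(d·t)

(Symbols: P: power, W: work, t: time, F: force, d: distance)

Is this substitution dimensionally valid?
No

[W] = [L^2 M T^-2] and [F/d] = [M T^-2]. These differ, so the substitution replaces a quantity by one of different dimensions and the result P = F/(d·t) has LHS [L^2 M T^-3] vs RHS [M T^-3] — inconsistent.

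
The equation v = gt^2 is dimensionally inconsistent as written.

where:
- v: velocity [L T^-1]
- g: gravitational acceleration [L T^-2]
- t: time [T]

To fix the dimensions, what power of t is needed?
The exponent of t should be 1: v = gt

The LHS v has dimensions [L T^-1]; t has dimensions [T].
As written, the RHS gt^2 (exponent 2 on t) has dimensions [L], which does not match.
With exponent 1, the RHS gt has dimensions [L T^-1], matching the LHS.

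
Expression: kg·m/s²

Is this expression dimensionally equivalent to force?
Yes

The expression kg·m/s² has dimensions [L M T^-2], which is exactly force [L M T^-2].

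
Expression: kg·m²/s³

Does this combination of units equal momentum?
No

The expression kg·m²/s³ has dimensions [L^2 M T^-3], but momentum has dimensions [L M T^-1].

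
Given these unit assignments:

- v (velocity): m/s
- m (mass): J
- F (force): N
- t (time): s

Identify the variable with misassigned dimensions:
m

The variable m (mass) should have units kg, not J.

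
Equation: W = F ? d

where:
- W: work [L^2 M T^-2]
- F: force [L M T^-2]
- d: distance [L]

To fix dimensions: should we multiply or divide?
multiplication (×): W = F × d

W [L^2 M T^-2]; F [L M T^-2]; d [L].
F × d → [L^2 M T^-2] ✓
F ÷ d → [M T^-2] ✗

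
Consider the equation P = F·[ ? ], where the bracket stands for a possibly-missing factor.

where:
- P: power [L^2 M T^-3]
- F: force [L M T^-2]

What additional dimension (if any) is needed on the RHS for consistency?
[L T^-1] — velocity (e.g. v)

P has dimensions [L^2 M T^-3]; F has dimensions [L M T^-2].
The bracketed factor must supply [L^2 M T^-3] / [L M T^-2] = [L T^-1].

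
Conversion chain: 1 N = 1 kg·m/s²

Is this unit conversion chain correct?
The chain is correct (no errors).

Correct: Newton is defined as kg·m/s²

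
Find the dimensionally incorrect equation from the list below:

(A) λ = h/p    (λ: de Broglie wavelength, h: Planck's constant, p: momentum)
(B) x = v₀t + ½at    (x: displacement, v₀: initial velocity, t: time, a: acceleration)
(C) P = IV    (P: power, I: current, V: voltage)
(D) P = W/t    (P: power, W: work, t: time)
(B) x = v₀t + ½at

The equation (B) x = v₀t + ½at is dimensionally incorrect.

LHS (x): [L]
RHS terms:
  - v₀t: [L] ✓
  - ½at: [L T^-1] ✗ (does not match LHS)

The dimensions do not match. The other three equations balance.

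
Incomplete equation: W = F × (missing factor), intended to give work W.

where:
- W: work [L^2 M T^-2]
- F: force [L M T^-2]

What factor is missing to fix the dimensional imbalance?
d (distance), dimensions [L]

W has dimensions [L^2 M T^-2] and F has dimensions [L M T^-2].
The missing factor must have dimensions [L^2 M T^-2] / [L M T^-2] = [L], i.e. distance (d).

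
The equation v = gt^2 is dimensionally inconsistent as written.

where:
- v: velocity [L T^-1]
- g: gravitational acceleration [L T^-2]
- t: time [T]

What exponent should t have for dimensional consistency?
The exponent of t should be 1: v = gt

The LHS v has dimensions [L T^-1]; t has dimensions [T].
As written, the RHS gt^2 (exponent 2 on t) has dimensions [L], which does not match.
With exponent 1, the RHS gt has dimensions [L T^-1], matching the LHS.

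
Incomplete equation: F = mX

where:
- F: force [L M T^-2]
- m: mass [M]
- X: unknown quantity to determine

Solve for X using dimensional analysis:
X = a (acceleration), dimensions [L T^-2]

F has dimensions [L M T^-2]; the rest of the RHS (m) has dimensions [M].
So X must have dimensions [L T^-2] — X = a (acceleration).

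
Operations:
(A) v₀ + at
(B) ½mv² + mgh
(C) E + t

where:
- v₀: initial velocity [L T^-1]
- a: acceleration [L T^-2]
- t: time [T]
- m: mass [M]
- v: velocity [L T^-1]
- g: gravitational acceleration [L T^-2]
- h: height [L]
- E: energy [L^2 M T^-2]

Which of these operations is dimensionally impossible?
(C) E + t

(A) v₀ + at: v₀ [L T^-1] and at [L T^-1] — same dimensions ✓
(B) ½mv² + mgh: ½mv² [L^2 M T^-2] and mgh [L^2 M T^-2] — same dimensions ✓
(C) E + t: E [L^2 M T^-2] and t [T] — different dimensions cannot be added/subtracted ✗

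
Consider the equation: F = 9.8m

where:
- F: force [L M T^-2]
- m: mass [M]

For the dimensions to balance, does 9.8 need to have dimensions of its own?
Yes

F has dimensions [L M T^-2], while m alone has dimensions [M]. For the equation to balance, the factor 9.8 must carry dimensions [L T^-2] — it is a dimensional constant (a numerical value of a physical quantity with its units suppressed), not a pure number.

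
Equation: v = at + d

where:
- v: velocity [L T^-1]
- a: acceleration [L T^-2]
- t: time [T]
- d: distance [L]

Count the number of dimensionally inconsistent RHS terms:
1

LHS v: [L T^-1]
- at: [L T^-1] ✓
- d: [L] ✗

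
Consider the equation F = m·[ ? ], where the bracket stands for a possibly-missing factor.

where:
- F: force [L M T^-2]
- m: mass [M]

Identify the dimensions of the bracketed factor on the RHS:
[L T^-2] — acceleration (e.g. a)

F has dimensions [L M T^-2]; m has dimensions [M].
The bracketed factor must supply [L M T^-2] / [M] = [L T^-2].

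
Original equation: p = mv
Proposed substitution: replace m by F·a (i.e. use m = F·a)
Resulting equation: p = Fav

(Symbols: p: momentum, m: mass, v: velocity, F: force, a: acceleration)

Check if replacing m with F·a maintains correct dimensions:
No

[m] = [M] and [F·a] = [L^2 M T^-4]. These differ, so the substitution replaces a quantity by one of different dimensions and the result p = Fav has LHS [L M T^-1] vs RHS [L^3 M T^-5] — inconsistent.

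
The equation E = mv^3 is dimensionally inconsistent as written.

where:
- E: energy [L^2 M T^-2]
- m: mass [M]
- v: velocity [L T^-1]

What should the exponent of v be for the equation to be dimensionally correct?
The exponent of v should be 2: E = mv^2

The LHS E has dimensions [L^2 M T^-2]; v has dimensions [L T^-1].
As written, the RHS mv^3 (exponent 3 on v) has dimensions [L^3 M T^-3], which does not match.
With exponent 2, the RHS mv^2 has dimensions [L^2 M T^-2], matching the LHS.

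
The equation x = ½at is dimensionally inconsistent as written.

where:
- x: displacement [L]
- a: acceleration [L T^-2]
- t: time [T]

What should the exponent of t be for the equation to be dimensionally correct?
The exponent of t should be 2: x = ½at^2

The LHS x has dimensions [L]; t has dimensions [T].
As written, the RHS ½at (exponent 1 on t) has dimensions [L T^-1], which does not match.
With exponent 2, the RHS ½at^2 has dimensions [L], matching the LHS.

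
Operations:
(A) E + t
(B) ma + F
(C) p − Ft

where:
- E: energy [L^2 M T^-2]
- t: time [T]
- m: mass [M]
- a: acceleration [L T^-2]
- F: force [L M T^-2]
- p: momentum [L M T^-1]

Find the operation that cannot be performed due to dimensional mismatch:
(A) E + t

(A) E + t: E [L^2 M T^-2] and t [T] — different dimensions cannot be added/subtracted ✗
(B) ma + F: ma [L M T^-2] and F [L M T^-2] — same dimensions ✓
(C) p − Ft: p [L M T^-1] and Ft [L M T^-1] — same dimensions ✓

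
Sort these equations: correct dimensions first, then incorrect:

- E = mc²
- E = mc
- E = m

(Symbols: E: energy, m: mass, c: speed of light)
Dimensionally correct: E = mc²
Dimensionally incorrect: E = mc, E = m
Ordered (correct first, then incorrect): E = mc², E = mc, E = m

- E = mc²: LHS [L^2 M T^-2], RHS [L^2 M T^-2] → correct ✓
- E = mc: LHS [L^2 M T^-2], RHS [L M T^-1] → incorrect ✗
- E = m: LHS [L^2 M T^-2], RHS [M] → incorrect ✗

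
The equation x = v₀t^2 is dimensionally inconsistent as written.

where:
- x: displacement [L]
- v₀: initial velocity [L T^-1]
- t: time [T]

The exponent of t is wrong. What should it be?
The exponent of t should be 1: x = v₀t

The LHS x has dimensions [L]; t has dimensions [T].
As written, the RHS v₀t^2 (exponent 2 on t) has dimensions [L T], which does not match.
With exponent 1, the RHS v₀t has dimensions [L], matching the LHS.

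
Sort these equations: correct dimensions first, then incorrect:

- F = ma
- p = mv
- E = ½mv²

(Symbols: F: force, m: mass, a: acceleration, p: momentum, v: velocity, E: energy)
Dimensionally correct: F = ma, p = mv, E = ½mv²
Dimensionally incorrect: none
Ordered (correct first, then incorrect): F = ma, p = mv, E = ½mv²

- F = ma: LHS [L M T^-2], RHS [L M T^-2] → correct ✓
- p = mv: LHS [L M T^-1], RHS [L M T^-1] → correct ✓
- E = ½mv²: LHS [L^2 M T^-2], RHS [L^2 M T^-2] → correct ✓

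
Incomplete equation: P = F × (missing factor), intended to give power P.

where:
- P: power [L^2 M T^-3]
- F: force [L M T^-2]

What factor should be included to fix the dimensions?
v (velocity), dimensions [L T^-1]

P has dimensions [L^2 M T^-3] and F has dimensions [L M T^-2].
The missing factor must have dimensions [L^2 M T^-3] / [L M T^-2] = [L T^-1], i.e. velocity (v).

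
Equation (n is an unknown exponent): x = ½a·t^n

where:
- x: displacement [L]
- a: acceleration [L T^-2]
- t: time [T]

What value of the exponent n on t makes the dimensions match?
n = 2

x has dimensions [L]; t has dimensions [T].
The rest of the RHS has dimensions [L T^-2], so t^n must supply [T^2].
With n = 2: ½a·t^2 has dimensions [L], matching the LHS ✓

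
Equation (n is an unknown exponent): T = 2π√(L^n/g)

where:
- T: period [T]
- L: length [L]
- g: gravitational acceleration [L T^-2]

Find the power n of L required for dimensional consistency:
n = 1

T has dimensions [T]; L has dimensions [L].
With n = 1: 2π√(L^1/g) has dimensions [T], matching the LHS ✓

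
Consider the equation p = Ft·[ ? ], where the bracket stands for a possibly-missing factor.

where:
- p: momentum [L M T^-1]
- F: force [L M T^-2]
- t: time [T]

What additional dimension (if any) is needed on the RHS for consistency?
Nothing is missing — the bracketed factor must be dimensionless.

p has dimensions [L M T^-1] and Ft already has dimensions [L M T^-1], so p = Ft is dimensionally complete.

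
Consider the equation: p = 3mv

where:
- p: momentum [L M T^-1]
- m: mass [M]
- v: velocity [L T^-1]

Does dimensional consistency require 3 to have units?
No

p has dimensions [L M T^-1] and mv already has dimensions [L M T^-1], so the equation balances without 3 contributing any dimensions. 3 is a pure (dimensionless) number; changing or removing it would not affect dimensional consistency.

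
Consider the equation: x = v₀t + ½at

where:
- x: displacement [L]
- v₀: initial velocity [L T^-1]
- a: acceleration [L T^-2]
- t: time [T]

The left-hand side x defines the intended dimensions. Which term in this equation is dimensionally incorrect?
The term ½at

Checking each RHS term against the LHS:
- v₀t: [L] — matches x [L] ✓
- ½at: [L T^-1] — does NOT match x [L] ✗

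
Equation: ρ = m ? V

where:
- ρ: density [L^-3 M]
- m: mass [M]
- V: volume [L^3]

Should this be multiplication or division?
division (÷): ρ = m ÷ V

ρ [L^-3 M]; m [M]; V [L^3].
m × V → [L^3 M] ✗
m ÷ V → [L^-3 M] ✓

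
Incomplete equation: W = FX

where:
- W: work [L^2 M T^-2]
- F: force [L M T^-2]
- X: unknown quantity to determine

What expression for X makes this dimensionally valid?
X = d (distance), dimensions [L]

W has dimensions [L^2 M T^-2]; the rest of the RHS (F) has dimensions [L M T^-2].
So X must have dimensions [L] — X = d (distance).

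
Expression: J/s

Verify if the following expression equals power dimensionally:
Yes

The expression J/s has dimensions [L^2 M T^-3], which is exactly power [L^2 M T^-3].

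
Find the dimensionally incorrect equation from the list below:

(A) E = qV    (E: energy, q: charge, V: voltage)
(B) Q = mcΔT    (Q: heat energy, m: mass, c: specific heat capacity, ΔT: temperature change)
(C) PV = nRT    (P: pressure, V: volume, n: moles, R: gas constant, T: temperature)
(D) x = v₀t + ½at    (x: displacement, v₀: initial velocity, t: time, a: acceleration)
(D) x = v₀t + ½at

The equation (D) x = v₀t + ½at is dimensionally incorrect.

LHS (x): [L]
RHS terms:
  - v₀t: [L] ✓
  - ½at: [L T^-1] ✗ (does not match LHS)

The dimensions do not match. The other three equations balance.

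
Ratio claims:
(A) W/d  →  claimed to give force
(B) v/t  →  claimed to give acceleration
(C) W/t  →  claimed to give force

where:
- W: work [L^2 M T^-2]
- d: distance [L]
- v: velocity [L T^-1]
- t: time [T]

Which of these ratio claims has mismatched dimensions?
(C) W/t does not give force

(A) W/d: [L M T^-2] = force [L M T^-2] ✓
(B) v/t: [L T^-2] = acceleration [L T^-2] ✓
(C) W/t: [L^2 M T^-3] ≠ force [L M T^-2] ✗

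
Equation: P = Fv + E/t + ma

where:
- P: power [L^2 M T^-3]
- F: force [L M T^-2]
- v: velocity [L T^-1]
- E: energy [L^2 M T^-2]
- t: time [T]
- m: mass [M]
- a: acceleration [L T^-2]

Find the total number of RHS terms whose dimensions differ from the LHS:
1

LHS P: [L^2 M T^-3]
- Fv: [L^2 M T^-3] ✓
- E/t: [L^2 M T^-3] ✓
- ma: [L M T^-2] ✗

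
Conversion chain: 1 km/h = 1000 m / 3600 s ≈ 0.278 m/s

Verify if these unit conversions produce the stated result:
The chain is correct (no errors).

Correct: 1 km = 1000 m, 1 h = 3600 s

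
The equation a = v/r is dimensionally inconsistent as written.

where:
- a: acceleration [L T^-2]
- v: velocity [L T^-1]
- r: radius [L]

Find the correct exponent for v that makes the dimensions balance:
The exponent of v should be 2: a = v^2/r

The LHS a has dimensions [L T^-2]; v has dimensions [L T^-1].
As written, the RHS v/r (exponent 1 on v) has dimensions [T^-1], which does not match.
With exponent 2, the RHS v^2/r has dimensions [L T^-2], matching the LHS.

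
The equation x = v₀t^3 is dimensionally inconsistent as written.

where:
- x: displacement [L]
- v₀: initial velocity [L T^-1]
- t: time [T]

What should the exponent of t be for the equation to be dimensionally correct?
The exponent of t should be 1: x = v₀t

The LHS x has dimensions [L]; t has dimensions [T].
As written, the RHS v₀t^3 (exponent 3 on t) has dimensions [L T^2], which does not match.
With exponent 1, the RHS v₀t has dimensions [L], matching the LHS.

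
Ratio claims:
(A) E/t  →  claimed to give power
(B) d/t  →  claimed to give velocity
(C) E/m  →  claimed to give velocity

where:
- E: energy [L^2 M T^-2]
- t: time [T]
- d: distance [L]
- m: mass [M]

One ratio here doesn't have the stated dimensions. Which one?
(C) E/m does not give velocity

(A) E/t: [L^2 M T^-3] = power [L^2 M T^-3] ✓
(B) d/t: [L T^-1] = velocity [L T^-1] ✓
(C) E/m: [L^2 T^-2] ≠ velocity [L T^-1] ✗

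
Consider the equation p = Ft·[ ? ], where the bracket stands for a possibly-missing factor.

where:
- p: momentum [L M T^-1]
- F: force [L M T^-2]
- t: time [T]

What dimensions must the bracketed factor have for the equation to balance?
Nothing is missing — the bracketed factor must be dimensionless.

p has dimensions [L M T^-1] and Ft already has dimensions [L M T^-1], so p = Ft is dimensionally complete.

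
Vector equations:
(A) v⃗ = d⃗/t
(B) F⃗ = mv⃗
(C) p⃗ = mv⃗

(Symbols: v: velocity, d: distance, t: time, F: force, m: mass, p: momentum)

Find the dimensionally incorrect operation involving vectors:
(B) F⃗ = mv⃗

(A) v⃗ = d⃗/t: LHS [L T^-1], RHS [L T^-1] ✓ — displacement (vector) divided by time (scalar)
(B) F⃗ = mv⃗: LHS [L M T^-2], RHS [L M T^-1] ✗ — mass times velocity is momentum, not force; should be ma⃗
(C) p⃗ = mv⃗: LHS [L M T^-1], RHS [L M T^-1] ✓ — mass (scalar) times velocity (vector)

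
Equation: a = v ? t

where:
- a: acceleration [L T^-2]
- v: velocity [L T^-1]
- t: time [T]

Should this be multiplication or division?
division (÷): a = v ÷ t

a [L T^-2]; v [L T^-1]; t [T].
v × t → [L] ✗
v ÷ t → [L T^-2] ✓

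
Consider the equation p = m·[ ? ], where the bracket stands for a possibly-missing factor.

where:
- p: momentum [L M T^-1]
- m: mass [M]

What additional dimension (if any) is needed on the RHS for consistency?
[L T^-1] — velocity (e.g. v)

p has dimensions [L M T^-1]; m has dimensions [M].
The bracketed factor must supply [L M T^-1] / [M] = [L T^-1].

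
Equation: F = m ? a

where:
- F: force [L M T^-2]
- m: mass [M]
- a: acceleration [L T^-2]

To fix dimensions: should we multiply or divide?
multiplication (×): F = m × a

F [L M T^-2]; m [M]; a [L T^-2].
m × a → [L M T^-2] ✓
m ÷ a → [L^-1 M T^2] ✗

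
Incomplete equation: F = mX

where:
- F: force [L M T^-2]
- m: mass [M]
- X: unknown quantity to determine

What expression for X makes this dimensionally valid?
X = a (acceleration), dimensions [L T^-2]

F has dimensions [L M T^-2]; the rest of the RHS (m) has dimensions [M].
So X must have dimensions [L T^-2] — X = a (acceleration).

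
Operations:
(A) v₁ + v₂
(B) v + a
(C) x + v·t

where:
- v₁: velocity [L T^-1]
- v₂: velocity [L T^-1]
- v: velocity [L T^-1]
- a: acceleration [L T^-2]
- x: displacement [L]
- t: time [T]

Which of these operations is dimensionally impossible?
(B) v + a

(A) v₁ + v₂: v₁ [L T^-1] and v₂ [L T^-1] — same dimensions ✓
(B) v + a: v [L T^-1] and a [L T^-2] — different dimensions cannot be added/subtracted ✗
(C) x + v·t: x [L] and v·t [L] — same dimensions ✓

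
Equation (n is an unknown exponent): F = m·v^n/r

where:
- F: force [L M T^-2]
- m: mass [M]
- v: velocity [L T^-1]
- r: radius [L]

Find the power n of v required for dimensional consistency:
n = 2

F has dimensions [L M T^-2]; v has dimensions [L T^-1].
The rest of the RHS has dimensions [L^-1 M], so v^n must supply [L^2 T^-2].
With n = 2: m·v^2/r has dimensions [L M T^-2], matching the LHS ✓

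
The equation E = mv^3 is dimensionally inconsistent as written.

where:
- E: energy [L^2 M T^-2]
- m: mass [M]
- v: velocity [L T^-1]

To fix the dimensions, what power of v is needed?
The exponent of v should be 2: E = mv^2

The LHS E has dimensions [L^2 M T^-2]; v has dimensions [L T^-1].
As written, the RHS mv^3 (exponent 3 on v) has dimensions [L^3 M T^-3], which does not match.
With exponent 2, the RHS mv^2 has dimensions [L^2 M T^-2], matching the LHS.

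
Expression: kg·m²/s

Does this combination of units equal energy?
No

The expression kg·m²/s has dimensions [L^2 M T^-1], but energy has dimensions [L^2 M T^-2].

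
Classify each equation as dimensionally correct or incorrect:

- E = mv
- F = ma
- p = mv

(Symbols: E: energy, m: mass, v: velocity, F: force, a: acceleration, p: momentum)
Dimensionally correct: F = ma, p = mv
Dimensionally incorrect: E = mv
Ordered (correct first, then incorrect): F = ma, p = mv, E = mv

- E = mv: LHS [L^2 M T^-2], RHS [L M T^-1] → incorrect ✗
- F = ma: LHS [L M T^-2], RHS [L M T^-2] → correct ✓
- p = mv: LHS [L M T^-1], RHS [L M T^-1] → correct ✓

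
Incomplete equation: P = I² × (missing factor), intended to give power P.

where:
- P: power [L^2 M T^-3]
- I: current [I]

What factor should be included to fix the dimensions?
R (resistance), dimensions [I^-2 L^2 M T^-3]

P has dimensions [L^2 M T^-3] and I² has dimensions [I^2].
The missing factor must have dimensions [L^2 M T^-3] / [I^2] = [I^-2 L^2 M T^-3], i.e. resistance (R).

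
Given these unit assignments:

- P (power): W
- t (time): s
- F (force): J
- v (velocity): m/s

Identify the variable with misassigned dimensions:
F

The variable F (force) should have units N, not J.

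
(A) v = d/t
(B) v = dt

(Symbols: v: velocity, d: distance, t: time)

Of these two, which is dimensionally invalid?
(B)

(A) v = d/t: LHS [L T^-1], RHS [L T^-1] ✓
(B) v = dt: LHS [L T^-1], RHS [L T] ✗

Expression (B) v = dt is dimensionally incorrect.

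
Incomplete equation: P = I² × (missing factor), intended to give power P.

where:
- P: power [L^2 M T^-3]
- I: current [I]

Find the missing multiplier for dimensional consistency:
R (resistance), dimensions [I^-2 L^2 M T^-3]

P has dimensions [L^2 M T^-3] and I² has dimensions [I^2].
The missing factor must have dimensions [L^2 M T^-3] / [I^2] = [I^-2 L^2 M T^-3], i.e. resistance (R).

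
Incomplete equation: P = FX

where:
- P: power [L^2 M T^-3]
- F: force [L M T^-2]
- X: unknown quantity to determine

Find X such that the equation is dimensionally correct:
X = v (velocity), dimensions [L T^-1]

P has dimensions [L^2 M T^-3]; the rest of the RHS (F) has dimensions [L M T^-2].
So X must have dimensions [L T^-1] — X = v (velocity).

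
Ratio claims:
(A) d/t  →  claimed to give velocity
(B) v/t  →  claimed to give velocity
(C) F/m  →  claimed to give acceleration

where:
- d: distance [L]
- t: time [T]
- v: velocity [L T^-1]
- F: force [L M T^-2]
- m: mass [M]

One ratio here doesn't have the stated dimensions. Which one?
(B) v/t does not give velocity

(A) d/t: [L T^-1] = velocity [L T^-1] ✓
(B) v/t: [L T^-2] ≠ velocity [L T^-1] ✗
(C) F/m: [L T^-2] = acceleration [L T^-2] ✓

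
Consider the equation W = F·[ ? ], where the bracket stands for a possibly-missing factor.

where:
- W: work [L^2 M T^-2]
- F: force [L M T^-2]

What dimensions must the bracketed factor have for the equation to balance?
[L] — length (e.g. a distance d)

W has dimensions [L^2 M T^-2]; F has dimensions [L M T^-2].
The bracketed factor must supply [L^2 M T^-2] / [L M T^-2] = [L].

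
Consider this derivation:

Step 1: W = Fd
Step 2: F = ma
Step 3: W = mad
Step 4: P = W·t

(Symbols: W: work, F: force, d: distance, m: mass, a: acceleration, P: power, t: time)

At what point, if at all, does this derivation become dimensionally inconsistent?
Step 4

Step 1: W = Fd → LHS [L^2 M T^-2], RHS [L^2 M T^-2] ✓
Step 2: F = ma → LHS [L M T^-2], RHS [L M T^-2] ✓
Step 3: W = mad → LHS [L^2 M T^-2], RHS [L^2 M T^-2] ✓
Step 4: P = W·t → LHS [L^2 M T^-3], RHS [L^2 M T^-1] ✗

The first dimensional inconsistency appears in step 4: P = W·t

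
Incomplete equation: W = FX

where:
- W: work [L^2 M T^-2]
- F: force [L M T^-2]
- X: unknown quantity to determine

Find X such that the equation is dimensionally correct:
X = d (distance), dimensions [L]

W has dimensions [L^2 M T^-2]; the rest of the RHS (F) has dimensions [L M T^-2].
So X must have dimensions [L] — X = d (distance).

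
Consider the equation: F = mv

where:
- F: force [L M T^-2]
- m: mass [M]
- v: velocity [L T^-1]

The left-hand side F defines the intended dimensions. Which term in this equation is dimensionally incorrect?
The right-hand side term mv

F has dimensions [L M T^-2], but mv has dimensions [L M T^-1], so the term mv is dimensionally wrong for F.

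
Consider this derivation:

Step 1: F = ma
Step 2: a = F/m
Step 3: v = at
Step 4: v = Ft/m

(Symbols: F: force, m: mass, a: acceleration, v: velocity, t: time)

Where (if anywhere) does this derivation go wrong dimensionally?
No step introduces an error — all steps are dimensionally consistent.

Step 1: F = ma → LHS [L M T^-2], RHS [L M T^-2] ✓
Step 2: a = F/m → LHS [L T^-2], RHS [L T^-2] ✓
Step 3: v = at → LHS [L T^-1], RHS [L T^-1] ✓
Step 4: v = Ft/m → LHS [L T^-1], RHS [L T^-1] ✓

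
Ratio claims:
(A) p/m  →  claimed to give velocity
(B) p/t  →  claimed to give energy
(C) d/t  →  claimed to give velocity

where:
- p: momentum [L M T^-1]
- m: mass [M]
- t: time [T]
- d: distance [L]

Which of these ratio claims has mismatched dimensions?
(B) p/t does not give energy

(A) p/m: [L T^-1] = velocity [L T^-1] ✓
(B) p/t: [L M T^-2] ≠ energy [L^2 M T^-2] ✗
(C) d/t: [L T^-1] = velocity [L T^-1] ✓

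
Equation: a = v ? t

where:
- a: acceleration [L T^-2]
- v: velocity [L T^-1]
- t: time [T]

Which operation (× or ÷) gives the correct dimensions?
division (÷): a = v ÷ t

a [L T^-2]; v [L T^-1]; t [T].
v × t → [L] ✗
v ÷ t → [L T^-2] ✓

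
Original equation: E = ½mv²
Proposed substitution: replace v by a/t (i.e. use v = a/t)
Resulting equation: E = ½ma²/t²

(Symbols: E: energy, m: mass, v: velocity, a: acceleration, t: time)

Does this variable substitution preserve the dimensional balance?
No

[v] = [L T^-1] and [a/t] = [L T^-3]. These differ, so the substitution replaces a quantity by one of different dimensions and the result E = ½ma²/t² has LHS [L^2 M T^-2] vs RHS [L^2 M T^-6] — inconsistent.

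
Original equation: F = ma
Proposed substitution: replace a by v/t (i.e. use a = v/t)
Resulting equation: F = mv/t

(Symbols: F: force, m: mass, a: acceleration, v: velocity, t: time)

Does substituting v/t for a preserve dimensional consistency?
Yes

[a] = [L T^-2] and [v/t] = [L T^-2]. These match, so the substitution replaces a quantity by one of the same dimensions and the result F = mv/t has LHS [L M T^-2] vs RHS [L M T^-2] — still consistent.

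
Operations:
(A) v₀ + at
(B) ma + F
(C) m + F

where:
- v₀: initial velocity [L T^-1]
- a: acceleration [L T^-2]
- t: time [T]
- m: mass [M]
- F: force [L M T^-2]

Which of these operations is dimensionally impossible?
(C) m + F

(A) v₀ + at: v₀ [L T^-1] and at [L T^-1] — same dimensions ✓
(B) ma + F: ma [L M T^-2] and F [L M T^-2] — same dimensions ✓
(C) m + F: m [M] and F [L M T^-2] — different dimensions cannot be added/subtracted ✗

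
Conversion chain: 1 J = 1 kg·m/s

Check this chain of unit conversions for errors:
The chain is incorrect (it contains an error).

Incorrect: Joule is kg·m²/s², not kg·m/s (that is momentum)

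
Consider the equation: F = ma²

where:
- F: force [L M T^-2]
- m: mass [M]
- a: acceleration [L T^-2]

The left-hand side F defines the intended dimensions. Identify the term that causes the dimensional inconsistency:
The right-hand side term ma²

F has dimensions [L M T^-2], but ma² has dimensions [L^2 M T^-4], so the term ma² is dimensionally wrong for F.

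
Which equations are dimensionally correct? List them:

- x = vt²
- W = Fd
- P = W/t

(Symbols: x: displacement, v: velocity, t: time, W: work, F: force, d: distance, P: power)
Dimensionally correct: W = Fd, P = W/t
Dimensionally incorrect: x = vt²
Ordered (correct first, then incorrect): W = Fd, P = W/t, x = vt²

- x = vt²: LHS [L], RHS [L T] → incorrect ✗
- W = Fd: LHS [L^2 M T^-2], RHS [L^2 M T^-2] → correct ✓
- P = W/t: LHS [L^2 M T^-3], RHS [L^2 M T^-3] → correct ✓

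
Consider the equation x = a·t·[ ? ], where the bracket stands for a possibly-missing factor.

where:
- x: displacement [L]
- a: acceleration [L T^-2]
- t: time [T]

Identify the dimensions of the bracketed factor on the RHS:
[T] — time (e.g. t)

x has dimensions [L]; a·t has dimensions [L T^-1].
The bracketed factor must supply [L] / [L T^-1] = [T].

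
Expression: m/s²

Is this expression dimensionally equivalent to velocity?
No

The expression m/s² has dimensions [L T^-2], but velocity has dimensions [L T^-1].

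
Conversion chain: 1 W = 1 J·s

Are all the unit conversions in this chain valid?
The chain is incorrect (it contains an error).

Incorrect: Watt is J/s, not J·s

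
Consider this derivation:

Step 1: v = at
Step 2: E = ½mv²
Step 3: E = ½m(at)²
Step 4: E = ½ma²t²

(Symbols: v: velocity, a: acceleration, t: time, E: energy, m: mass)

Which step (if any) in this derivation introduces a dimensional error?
No step introduces an error — all steps are dimensionally consistent.

Step 1: v = at → LHS [L T^-1], RHS [L T^-1] ✓
Step 2: E = ½mv² → LHS [L^2 M T^-2], RHS [L^2 M T^-2] ✓
Step 3: E = ½m(at)² → LHS [L^2 M T^-2], RHS [L^2 M T^-2] ✓
Step 4: E = ½ma²t² → LHS [L^2 M T^-2], RHS [L^2 M T^-2] ✓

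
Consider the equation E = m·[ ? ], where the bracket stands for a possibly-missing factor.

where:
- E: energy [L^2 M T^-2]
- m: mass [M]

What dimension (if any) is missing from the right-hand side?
[L^2 T^-2] — velocity squared (e.g. v²)

E has dimensions [L^2 M T^-2]; m has dimensions [M].
The bracketed factor must supply [L^2 M T^-2] / [M] = [L^2 T^-2].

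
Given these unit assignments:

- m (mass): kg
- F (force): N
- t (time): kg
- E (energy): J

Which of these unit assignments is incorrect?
t

The variable t (time) should have units s, not kg.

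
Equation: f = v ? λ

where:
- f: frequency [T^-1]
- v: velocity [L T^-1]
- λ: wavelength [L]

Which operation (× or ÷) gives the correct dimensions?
division (÷): f = v ÷ λ

f [T^-1]; v [L T^-1]; λ [L].
v × λ → [L^2 T^-1] ✗
v ÷ λ → [T^-1] ✓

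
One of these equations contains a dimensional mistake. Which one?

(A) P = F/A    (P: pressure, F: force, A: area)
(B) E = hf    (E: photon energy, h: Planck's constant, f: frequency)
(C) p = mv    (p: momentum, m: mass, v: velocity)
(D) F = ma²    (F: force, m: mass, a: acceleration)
(D) F = ma²

The equation (D) F = ma² is dimensionally incorrect.

LHS (F): [L M T^-2]
RHS (ma²): [L^2 M T^-4] ✗

The dimensions do not match. The other three equations balance.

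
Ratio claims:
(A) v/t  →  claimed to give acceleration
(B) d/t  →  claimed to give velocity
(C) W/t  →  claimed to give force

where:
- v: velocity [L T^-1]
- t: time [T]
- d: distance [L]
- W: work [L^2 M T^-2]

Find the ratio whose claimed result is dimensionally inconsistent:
(C) W/t does not give force

(A) v/t: [L T^-2] = acceleration [L T^-2] ✓
(B) d/t: [L T^-1] = velocity [L T^-1] ✓
(C) W/t: [L^2 M T^-3] ≠ force [L M T^-2] ✗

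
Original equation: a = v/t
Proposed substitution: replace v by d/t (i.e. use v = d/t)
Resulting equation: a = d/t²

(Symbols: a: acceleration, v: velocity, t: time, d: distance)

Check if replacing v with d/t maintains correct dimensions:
Yes

[v] = [L T^-1] and [d/t] = [L T^-1]. These match, so the substitution replaces a quantity by one of the same dimensions and the result a = d/t² has LHS [L T^-2] vs RHS [L T^-2] — still consistent.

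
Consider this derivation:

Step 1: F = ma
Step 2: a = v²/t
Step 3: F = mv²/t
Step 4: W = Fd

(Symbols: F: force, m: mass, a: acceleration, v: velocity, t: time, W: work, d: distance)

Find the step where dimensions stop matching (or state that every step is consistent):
Step 2

Step 1: F = ma → LHS [L M T^-2], RHS [L M T^-2] ✓
Step 2: a = v²/t → LHS [L T^-2], RHS [L^2 T^-3] ✗

The first dimensional inconsistency appears in step 2: a = v²/t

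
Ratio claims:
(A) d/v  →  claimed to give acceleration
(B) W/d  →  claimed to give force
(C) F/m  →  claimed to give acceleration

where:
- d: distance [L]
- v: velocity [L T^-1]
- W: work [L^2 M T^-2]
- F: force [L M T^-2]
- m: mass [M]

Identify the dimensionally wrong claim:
(A) d/v does not give acceleration

(A) d/v: [T] ≠ acceleration [L T^-2] ✗
(B) W/d: [L M T^-2] = force [L M T^-2] ✓
(C) F/m: [L T^-2] = acceleration [L T^-2] ✓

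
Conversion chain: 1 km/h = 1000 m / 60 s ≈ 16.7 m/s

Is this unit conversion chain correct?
The chain is incorrect (it contains an error).

Incorrect: 1 h = 3600 s, not 60 s (1 km/h ≈ 0.278 m/s)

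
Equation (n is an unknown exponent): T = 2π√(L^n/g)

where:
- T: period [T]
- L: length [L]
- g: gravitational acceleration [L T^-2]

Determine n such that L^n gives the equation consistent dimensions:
n = 1

T has dimensions [T]; L has dimensions [L].
With n = 1: 2π√(L^1/g) has dimensions [T], matching the LHS ✓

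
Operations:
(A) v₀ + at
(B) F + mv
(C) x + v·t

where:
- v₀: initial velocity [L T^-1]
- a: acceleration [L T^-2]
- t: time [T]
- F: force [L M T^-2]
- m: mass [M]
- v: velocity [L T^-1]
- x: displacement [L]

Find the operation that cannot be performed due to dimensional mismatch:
(B) F + mv

(A) v₀ + at: v₀ [L T^-1] and at [L T^-1] — same dimensions ✓
(B) F + mv: F [L M T^-2] and mv [L M T^-1] — different dimensions cannot be added/subtracted ✗
(C) x + v·t: x [L] and v·t [L] — same dimensions ✓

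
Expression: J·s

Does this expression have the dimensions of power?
No

The expression J·s has dimensions [L^2 M T^-1], but power has dimensions [L^2 M T^-3].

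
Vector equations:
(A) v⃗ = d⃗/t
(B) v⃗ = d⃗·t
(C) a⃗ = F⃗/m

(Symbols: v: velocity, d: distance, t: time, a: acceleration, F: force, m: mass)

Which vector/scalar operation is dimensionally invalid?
(B) v⃗ = d⃗·t

(A) v⃗ = d⃗/t: LHS [L T^-1], RHS [L T^-1] ✓ — displacement (vector) divided by time (scalar)
(B) v⃗ = d⃗·t: LHS [L T^-1], RHS [L T] ✗ — velocity is displacement per time; should be d⃗/t
(C) a⃗ = F⃗/m: LHS [L T^-2], RHS [L T^-2] ✓ — force (vector) divided by mass (scalar)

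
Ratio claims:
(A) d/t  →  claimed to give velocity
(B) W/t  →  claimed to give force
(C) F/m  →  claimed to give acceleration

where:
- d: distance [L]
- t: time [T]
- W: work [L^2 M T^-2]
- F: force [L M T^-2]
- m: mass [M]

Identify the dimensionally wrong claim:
(B) W/t does not give force

(A) d/t: [L T^-1] = velocity [L T^-1] ✓
(B) W/t: [L^2 M T^-3] ≠ force [L M T^-2] ✗
(C) F/m: [L T^-2] = acceleration [L T^-2] ✓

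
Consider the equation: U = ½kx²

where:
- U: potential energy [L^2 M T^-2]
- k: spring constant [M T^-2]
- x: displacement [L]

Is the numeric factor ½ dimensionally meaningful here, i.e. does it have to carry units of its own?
No

U has dimensions [L^2 M T^-2] and kx² already has dimensions [L^2 M T^-2], so the equation balances without ½ contributing any dimensions. ½ is a pure (dimensionless) number; changing or removing it would not affect dimensional consistency.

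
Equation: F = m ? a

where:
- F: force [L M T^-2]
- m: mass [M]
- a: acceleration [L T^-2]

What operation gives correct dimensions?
multiplication (×): F = m × a

F [L M T^-2]; m [M]; a [L T^-2].
m × a → [L M T^-2] ✓
m ÷ a → [L^-1 M T^2] ✗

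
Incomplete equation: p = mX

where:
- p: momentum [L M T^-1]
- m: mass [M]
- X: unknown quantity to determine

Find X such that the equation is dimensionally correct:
X = v (velocity), dimensions [L T^-1]

p has dimensions [L M T^-1]; the rest of the RHS (m) has dimensions [M].
So X must have dimensions [L T^-1] — X = v (velocity).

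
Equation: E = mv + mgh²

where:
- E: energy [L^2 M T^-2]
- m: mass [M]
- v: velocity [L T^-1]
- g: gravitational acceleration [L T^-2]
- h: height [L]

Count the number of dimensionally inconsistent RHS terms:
2

LHS E: [L^2 M T^-2]
- mv: [L M T^-1] ✗
- mgh²: [L^3 M T^-2] ✗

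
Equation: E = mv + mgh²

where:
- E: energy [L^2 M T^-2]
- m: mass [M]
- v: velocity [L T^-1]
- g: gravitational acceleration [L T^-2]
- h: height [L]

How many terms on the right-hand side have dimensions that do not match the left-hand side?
2

LHS E: [L^2 M T^-2]
- mv: [L M T^-1] ✗
- mgh²: [L^3 M T^-2] ✗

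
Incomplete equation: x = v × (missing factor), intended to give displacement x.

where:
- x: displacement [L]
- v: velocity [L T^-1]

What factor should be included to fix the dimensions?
t (time), dimensions [T]

x has dimensions [L] and v has dimensions [L T^-1].
The missing factor must have dimensions [L] / [L T^-1] = [T], i.e. time (t).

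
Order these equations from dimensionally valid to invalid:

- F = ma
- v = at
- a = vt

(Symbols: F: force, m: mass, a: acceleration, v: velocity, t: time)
Dimensionally correct: F = ma, v = at
Dimensionally incorrect: a = vt
Ordered (correct first, then incorrect): F = ma, v = at, a = vt

- F = ma: LHS [L M T^-2], RHS [L M T^-2] → correct ✓
- v = at: LHS [L T^-1], RHS [L T^-1] → correct ✓
- a = vt: LHS [L T^-2], RHS [L] → incorrect ✗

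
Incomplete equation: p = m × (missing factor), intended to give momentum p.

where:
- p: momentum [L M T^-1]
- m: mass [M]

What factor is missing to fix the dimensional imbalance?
v (velocity), dimensions [L T^-1]

p has dimensions [L M T^-1] and m has dimensions [M].
The missing factor must have dimensions [L M T^-1] / [M] = [L T^-1], i.e. velocity (v).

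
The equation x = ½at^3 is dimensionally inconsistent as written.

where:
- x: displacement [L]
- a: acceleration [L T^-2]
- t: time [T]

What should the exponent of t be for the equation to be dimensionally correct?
The exponent of t should be 2: x = ½at^2

The LHS x has dimensions [L]; t has dimensions [T].
As written, the RHS ½at^3 (exponent 3 on t) has dimensions [L T], which does not match.
With exponent 2, the RHS ½at^2 has dimensions [L], matching the LHS.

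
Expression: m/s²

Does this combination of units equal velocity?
No

The expression m/s² has dimensions [L T^-2], but velocity has dimensions [L T^-1].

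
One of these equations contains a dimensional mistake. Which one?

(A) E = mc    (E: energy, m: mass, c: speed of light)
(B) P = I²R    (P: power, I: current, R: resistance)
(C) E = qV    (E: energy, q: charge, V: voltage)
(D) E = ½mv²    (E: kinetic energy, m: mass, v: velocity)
(A) E = mc

The equation (A) E = mc is dimensionally incorrect.

LHS (E): [L^2 M T^-2]
RHS (mc): [L M T^-1] ✗

The dimensions do not match. The other three equations balance.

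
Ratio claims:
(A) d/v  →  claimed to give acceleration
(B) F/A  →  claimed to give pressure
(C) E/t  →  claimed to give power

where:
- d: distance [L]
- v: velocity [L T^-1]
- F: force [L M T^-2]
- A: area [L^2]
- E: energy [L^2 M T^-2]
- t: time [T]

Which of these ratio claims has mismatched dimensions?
(A) d/v does not give acceleration

(A) d/v: [T] ≠ acceleration [L T^-2] ✗
(B) F/A: [L^-1 M T^-2] = pressure [L^-1 M T^-2] ✓
(C) E/t: [L^2 M T^-3] = power [L^2 M T^-3] ✓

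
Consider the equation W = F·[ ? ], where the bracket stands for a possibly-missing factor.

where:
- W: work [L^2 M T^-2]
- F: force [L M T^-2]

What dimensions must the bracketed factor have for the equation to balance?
[L] — length (e.g. a distance d)

W has dimensions [L^2 M T^-2]; F has dimensions [L M T^-2].
The bracketed factor must supply [L^2 M T^-2] / [L M T^-2] = [L].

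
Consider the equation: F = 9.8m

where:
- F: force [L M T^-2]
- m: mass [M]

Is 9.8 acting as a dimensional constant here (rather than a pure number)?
Yes

F has dimensions [L M T^-2], while m alone has dimensions [M]. For the equation to balance, the factor 9.8 must carry dimensions [L T^-2] — it is a dimensional constant (a numerical value of a physical quantity with its units suppressed), not a pure number.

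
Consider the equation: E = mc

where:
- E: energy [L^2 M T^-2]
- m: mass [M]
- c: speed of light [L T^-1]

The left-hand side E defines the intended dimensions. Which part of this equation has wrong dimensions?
The right-hand side term mc

E has dimensions [L^2 M T^-2], but mc has dimensions [L M T^-1], so the term mc is dimensionally wrong for E.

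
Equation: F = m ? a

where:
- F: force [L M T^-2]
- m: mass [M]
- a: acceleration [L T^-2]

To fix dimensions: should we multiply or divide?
multiplication (×): F = m × a

F [L M T^-2]; m [M]; a [L T^-2].
m × a → [L M T^-2] ✓
m ÷ a → [L^-1 M T^2] ✗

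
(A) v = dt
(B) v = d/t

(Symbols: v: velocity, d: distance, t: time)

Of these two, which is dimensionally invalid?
(A)

(A) v = dt: LHS [L T^-1], RHS [L T] ✗
(B) v = d/t: LHS [L T^-1], RHS [L T^-1] ✓

Expression (A) v = dt is dimensionally incorrect.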